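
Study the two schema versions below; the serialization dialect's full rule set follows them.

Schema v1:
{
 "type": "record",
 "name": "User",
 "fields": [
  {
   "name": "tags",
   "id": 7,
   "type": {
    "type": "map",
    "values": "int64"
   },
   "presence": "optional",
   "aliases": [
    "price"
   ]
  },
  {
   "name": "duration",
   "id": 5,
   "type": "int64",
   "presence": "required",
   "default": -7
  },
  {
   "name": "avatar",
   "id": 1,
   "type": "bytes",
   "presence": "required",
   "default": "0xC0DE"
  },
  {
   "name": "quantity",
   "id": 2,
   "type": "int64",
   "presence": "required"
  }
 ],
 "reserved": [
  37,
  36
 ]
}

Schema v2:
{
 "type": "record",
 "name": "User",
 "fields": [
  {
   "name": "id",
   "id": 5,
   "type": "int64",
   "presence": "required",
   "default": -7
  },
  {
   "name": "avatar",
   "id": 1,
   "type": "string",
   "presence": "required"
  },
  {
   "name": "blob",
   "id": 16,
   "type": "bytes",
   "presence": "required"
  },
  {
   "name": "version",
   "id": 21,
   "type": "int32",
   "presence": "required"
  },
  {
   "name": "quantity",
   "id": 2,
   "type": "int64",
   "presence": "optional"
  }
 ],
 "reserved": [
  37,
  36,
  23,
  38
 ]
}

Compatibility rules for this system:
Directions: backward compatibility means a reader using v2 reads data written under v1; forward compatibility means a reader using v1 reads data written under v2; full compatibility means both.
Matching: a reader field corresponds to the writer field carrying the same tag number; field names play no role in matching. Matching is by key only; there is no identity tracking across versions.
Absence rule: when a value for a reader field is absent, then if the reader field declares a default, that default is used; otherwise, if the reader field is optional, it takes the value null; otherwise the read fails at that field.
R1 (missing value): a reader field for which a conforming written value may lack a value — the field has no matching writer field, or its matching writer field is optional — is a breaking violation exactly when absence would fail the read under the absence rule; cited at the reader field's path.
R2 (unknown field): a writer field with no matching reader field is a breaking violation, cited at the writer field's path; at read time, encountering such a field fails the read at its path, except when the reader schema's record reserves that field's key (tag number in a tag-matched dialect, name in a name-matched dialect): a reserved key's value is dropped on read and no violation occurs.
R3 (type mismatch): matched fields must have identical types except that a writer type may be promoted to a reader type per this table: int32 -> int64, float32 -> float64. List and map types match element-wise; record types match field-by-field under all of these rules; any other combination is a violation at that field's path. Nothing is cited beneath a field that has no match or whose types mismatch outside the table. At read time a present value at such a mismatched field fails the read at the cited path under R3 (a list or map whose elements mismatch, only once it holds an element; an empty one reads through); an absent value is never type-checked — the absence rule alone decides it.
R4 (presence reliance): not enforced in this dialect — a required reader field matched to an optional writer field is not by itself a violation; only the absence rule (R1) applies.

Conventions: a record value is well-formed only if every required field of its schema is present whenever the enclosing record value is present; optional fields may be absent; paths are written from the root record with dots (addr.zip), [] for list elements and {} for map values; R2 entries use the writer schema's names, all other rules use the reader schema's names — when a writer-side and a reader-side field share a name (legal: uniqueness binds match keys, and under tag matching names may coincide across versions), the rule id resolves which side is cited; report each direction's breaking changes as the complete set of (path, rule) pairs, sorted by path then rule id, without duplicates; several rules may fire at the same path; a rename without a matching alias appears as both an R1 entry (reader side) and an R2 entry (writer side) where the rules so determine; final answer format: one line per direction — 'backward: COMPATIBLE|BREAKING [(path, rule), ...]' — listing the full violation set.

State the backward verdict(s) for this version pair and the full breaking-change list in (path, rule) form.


backward: BREAKING [(avatar, R3), (blob, R1), (tags, R2), (version, R1)]

each type pair in User: writer, then reader
checking backward for User: reader v2 against writer v1:
  writer required, int64 -> int64: reader id maps from writer duration
  writer required, bytes -> string: reader avatar maps from writer avatar
  no writer field matches reader blob
  no writer field matches reader version
  writer required, int64 -> int64: reader quantity maps from writer quantity
  leftover writer field: tags
  violation R3 at avatar
  violation R1 at blob
  violation R2 at tags
  violation R1 at version
  => backward: BREAKING (4)
the other User changes do not affect what is asked:
  renamed field duration to id in record User -> no rule fires on it in User's dialect; the asked verdict holds
  field quantity in record User: required changed to optional -> matters only for User's forward compatibility — outside the asked direction


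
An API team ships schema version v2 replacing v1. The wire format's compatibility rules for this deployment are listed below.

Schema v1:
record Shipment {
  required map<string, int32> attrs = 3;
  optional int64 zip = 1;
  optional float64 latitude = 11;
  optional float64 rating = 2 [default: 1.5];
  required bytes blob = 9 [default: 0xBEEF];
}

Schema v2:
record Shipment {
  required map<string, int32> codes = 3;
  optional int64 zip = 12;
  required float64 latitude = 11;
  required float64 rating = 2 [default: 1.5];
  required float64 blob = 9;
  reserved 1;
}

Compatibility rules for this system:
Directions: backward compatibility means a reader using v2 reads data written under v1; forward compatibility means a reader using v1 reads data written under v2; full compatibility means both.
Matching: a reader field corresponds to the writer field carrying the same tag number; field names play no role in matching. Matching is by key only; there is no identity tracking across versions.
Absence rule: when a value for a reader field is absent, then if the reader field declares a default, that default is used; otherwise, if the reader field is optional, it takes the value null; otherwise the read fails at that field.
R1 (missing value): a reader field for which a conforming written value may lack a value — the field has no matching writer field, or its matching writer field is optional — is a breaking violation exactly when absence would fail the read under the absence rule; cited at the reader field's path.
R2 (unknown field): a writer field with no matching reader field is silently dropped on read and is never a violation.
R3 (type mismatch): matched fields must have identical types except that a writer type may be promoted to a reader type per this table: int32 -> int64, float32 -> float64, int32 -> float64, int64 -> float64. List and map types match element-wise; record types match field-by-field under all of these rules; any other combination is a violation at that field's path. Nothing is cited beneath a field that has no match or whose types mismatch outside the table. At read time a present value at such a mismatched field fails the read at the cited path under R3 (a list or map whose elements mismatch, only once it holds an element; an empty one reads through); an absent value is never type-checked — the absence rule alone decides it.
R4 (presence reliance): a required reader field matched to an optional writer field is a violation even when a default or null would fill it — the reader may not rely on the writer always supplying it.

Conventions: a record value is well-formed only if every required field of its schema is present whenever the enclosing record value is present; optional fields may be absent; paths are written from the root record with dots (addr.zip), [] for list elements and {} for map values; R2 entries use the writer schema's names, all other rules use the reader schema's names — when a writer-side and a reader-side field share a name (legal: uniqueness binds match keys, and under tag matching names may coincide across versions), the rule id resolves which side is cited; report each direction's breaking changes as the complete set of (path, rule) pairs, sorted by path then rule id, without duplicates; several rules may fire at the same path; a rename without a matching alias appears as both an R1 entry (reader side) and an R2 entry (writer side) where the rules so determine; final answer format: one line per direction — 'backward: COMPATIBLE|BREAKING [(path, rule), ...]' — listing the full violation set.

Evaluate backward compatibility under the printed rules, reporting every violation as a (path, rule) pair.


arrows below run writer -> reader for Shipment
backward for Shipment (reader v2, writer v1):
  writer required, map<string, int32> -> map<string, int32>: reader codes maps from writer attrs
  no writer field matches reader zip
  writer optional, float64 -> float64: reader latitude maps from writer latitude
  writer optional, float64 -> float64: reader rating maps from writer rating
  writer required, bytes -> float64: reader blob maps from writer blob
  writer field zip has no reader counterpart
  breaking: (blob, R3)
  breaking: (latitude, R1)
  breaking: (latitude, R4)
  breaking: (rating, R4)
  => backward verdict for Shipment: BREAKING, 4 violation(s)
diffs on Shipment not affecting the asked answer:
  field zip in record Shipment: tag 1 changed to 12 -> inert for the asked Shipment verdict: nothing fires
  renamed field attrs to codes in record Shipment -> inert for the asked Shipment verdict: nothing fires

backward: BREAKING [(blob, R3), (latitude, R1), (latitude, R4), (rating, R4)]


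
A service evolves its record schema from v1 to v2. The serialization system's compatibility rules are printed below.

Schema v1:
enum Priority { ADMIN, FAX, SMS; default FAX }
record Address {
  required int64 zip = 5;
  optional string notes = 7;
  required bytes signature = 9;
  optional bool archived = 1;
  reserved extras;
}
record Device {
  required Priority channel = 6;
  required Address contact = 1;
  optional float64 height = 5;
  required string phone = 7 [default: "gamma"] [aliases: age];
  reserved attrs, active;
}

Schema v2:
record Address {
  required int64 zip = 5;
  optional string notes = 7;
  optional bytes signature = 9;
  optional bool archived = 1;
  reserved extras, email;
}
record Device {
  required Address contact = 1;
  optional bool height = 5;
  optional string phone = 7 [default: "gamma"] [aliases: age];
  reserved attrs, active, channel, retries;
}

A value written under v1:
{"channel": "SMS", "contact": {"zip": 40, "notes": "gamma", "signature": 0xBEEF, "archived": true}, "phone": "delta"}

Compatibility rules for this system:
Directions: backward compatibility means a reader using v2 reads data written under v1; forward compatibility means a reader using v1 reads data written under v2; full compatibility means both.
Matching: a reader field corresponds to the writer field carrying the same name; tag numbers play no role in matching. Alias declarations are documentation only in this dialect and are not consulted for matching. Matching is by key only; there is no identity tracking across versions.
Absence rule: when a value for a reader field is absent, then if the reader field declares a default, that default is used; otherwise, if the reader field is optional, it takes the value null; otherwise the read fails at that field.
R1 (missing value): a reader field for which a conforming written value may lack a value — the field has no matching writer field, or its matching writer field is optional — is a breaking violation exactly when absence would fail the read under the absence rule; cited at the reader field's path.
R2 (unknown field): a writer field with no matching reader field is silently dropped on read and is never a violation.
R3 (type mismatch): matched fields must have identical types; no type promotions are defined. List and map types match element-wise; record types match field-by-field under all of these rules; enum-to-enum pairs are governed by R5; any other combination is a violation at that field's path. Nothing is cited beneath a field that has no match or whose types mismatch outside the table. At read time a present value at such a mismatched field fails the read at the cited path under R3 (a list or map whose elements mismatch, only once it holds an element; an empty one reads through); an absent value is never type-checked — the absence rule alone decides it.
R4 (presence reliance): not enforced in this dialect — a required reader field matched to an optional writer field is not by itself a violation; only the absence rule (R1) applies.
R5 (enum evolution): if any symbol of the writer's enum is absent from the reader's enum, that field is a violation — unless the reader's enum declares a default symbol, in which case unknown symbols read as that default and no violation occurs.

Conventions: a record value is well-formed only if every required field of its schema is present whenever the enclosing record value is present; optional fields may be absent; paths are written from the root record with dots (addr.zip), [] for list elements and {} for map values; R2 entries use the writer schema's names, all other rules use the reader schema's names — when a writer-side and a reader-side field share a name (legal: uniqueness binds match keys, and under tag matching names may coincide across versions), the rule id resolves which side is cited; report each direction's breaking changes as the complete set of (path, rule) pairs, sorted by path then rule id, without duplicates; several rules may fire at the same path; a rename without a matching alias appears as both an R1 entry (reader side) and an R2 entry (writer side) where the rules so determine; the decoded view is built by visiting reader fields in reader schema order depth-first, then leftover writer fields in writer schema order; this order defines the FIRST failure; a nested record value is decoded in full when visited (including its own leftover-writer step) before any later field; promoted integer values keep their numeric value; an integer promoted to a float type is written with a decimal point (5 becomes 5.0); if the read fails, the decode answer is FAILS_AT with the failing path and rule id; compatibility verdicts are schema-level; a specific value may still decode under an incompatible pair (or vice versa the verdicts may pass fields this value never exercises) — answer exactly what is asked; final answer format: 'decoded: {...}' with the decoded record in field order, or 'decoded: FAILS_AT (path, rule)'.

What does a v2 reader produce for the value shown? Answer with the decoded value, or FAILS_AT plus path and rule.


decoded: {"contact": {"zip": 40, "notes": "gamma", "signature": 0xBEEF, "archived": true}, "height": null, "phone": "delta"}

in Device below, arrows point writer -> reader
decoding the Device value with the v2 reader:
  contact.zip := 40
  contact.notes := "gamma"
  contact.signature := 0xBEEF
  contact.archived := true
  height := null (not supplied -> null)
  phone := "delta"
  writer channel: unmatched, discarded
  => decoded: {"contact": {"zip": 40, "notes": "gamma", "signature": 0xBEEF, "archived": true}, "height": null, "phone": "delta"}
checking off the Device differences that do not matter here:
  field phone in record Device: required changed to optional -> triggers nothing under the printed rules; the Device answer is the same either way
  field signature in record Address: required changed to optional -> changes Device's schema-level verdicts only — the decode of this value is the same
  field height in record Device: type float64 changed to bool -> changes Device's schema-level verdicts only — the decode of this value is the same


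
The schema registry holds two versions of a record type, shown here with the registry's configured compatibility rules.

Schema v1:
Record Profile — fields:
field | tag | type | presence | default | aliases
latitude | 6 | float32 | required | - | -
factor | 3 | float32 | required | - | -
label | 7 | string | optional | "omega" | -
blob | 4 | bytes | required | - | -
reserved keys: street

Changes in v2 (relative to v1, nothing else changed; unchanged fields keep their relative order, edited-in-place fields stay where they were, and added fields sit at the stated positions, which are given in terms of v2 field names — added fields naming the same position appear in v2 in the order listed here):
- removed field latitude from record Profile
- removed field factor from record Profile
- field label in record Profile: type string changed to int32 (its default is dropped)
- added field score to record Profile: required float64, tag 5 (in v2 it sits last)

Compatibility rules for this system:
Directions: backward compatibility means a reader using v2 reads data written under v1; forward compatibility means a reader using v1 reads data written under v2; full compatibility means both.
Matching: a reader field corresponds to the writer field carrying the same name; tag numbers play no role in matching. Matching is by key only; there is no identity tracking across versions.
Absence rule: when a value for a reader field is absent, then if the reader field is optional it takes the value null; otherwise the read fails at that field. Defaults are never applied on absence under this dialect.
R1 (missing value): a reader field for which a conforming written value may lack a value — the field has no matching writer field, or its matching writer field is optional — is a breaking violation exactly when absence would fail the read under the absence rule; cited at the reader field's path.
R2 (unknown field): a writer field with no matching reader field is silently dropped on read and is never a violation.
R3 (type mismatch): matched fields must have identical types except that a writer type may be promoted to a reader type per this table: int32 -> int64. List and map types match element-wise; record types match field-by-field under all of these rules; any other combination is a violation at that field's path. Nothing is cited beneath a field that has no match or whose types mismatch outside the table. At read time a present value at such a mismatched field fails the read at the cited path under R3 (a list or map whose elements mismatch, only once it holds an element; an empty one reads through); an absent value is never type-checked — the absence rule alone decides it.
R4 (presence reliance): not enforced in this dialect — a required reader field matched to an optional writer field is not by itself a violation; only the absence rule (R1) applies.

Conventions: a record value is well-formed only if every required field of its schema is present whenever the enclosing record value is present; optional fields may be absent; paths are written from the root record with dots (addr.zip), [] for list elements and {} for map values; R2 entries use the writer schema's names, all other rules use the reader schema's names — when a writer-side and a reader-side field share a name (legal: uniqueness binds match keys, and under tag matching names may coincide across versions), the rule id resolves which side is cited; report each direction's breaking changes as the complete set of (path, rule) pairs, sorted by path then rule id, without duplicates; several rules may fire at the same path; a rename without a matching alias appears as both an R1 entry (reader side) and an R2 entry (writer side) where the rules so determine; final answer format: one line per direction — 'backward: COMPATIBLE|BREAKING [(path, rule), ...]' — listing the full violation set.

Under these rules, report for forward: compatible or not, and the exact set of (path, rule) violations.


forward: BREAKING [(factor, R1), (label, R3), (latitude, R1)]

the writer's type comes first in each Profile pair
checking forward for Profile: reader v1 against writer v2:
  latitude: no writer-side match
  factor: no writer-side match
  int32 -> string, writer optional: label aligns to label
  bytes -> bytes, writer required: blob aligns to blob
  score (writer side), unknown to reader
  rule R1 violated at factor
  rule R3 violated at label
  rule R1 violated at latitude
  forward on Profile therefore BREAKING (3)
checking off the Profile differences that do not matter here:
  added field score to record Profile: required float64, tag 5 (in v2 it sits last) -> matters only for Profile's backward compatibility — outside the asked direction


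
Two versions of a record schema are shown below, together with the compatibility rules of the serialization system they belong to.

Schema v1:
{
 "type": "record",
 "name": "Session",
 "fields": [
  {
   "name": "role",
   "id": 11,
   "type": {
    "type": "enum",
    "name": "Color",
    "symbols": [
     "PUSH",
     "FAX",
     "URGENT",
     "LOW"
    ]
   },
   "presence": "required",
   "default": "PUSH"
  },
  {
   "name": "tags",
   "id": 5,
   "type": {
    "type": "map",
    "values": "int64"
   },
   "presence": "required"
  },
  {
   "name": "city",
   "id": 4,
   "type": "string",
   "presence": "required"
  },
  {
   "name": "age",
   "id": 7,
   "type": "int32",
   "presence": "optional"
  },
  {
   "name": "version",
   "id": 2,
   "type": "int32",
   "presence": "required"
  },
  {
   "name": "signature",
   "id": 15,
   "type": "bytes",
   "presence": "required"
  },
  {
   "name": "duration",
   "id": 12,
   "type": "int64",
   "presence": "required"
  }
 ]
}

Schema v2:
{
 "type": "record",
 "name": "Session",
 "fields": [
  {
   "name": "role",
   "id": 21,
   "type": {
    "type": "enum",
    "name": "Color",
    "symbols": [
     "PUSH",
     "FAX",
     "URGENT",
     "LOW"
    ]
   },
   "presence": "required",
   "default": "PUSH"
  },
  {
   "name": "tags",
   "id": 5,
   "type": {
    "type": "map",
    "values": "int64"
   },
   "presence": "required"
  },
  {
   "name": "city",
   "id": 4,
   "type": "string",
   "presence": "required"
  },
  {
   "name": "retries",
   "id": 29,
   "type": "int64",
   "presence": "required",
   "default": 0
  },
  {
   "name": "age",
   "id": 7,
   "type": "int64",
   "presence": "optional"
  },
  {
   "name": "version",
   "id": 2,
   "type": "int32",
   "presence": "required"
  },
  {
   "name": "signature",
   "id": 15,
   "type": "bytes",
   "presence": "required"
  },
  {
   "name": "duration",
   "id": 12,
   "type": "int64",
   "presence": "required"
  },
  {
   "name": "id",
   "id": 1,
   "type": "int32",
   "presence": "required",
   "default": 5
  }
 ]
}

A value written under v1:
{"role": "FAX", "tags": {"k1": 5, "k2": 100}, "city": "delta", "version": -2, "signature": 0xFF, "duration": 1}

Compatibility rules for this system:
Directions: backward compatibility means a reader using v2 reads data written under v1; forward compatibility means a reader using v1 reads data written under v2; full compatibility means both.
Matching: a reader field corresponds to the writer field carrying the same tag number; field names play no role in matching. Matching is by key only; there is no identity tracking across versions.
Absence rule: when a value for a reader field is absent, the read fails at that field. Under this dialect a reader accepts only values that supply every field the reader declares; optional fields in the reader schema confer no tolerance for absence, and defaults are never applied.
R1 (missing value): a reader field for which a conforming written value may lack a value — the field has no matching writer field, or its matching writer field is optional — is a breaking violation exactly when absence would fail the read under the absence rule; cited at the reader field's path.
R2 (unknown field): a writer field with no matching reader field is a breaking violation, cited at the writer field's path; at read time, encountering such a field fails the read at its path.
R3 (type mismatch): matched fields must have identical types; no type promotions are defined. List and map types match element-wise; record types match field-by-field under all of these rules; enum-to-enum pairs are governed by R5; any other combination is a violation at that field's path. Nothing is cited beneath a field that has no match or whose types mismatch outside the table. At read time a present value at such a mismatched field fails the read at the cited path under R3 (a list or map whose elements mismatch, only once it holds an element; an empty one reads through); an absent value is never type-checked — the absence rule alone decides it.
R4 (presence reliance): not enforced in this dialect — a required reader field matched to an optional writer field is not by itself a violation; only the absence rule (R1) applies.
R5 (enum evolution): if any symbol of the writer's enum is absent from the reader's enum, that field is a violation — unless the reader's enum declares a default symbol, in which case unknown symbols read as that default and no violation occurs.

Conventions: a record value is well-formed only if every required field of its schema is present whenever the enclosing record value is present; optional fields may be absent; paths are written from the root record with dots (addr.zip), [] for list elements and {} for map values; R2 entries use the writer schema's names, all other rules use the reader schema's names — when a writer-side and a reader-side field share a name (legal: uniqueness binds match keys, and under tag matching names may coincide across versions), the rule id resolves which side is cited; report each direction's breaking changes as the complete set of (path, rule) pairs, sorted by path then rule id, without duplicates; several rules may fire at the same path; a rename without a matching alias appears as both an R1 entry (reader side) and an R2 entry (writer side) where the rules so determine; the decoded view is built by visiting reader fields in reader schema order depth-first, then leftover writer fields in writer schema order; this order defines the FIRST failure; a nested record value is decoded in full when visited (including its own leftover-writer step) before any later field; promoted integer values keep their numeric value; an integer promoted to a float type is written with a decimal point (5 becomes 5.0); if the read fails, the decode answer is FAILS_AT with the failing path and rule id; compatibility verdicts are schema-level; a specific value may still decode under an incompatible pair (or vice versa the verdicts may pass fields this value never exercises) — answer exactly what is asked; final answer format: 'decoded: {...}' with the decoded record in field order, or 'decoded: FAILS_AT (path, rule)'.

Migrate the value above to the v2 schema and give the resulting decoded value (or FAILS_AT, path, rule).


the writer's type comes first in each Session pair
decode walk for Session under reader schema v2:
  read fails at role under R1 (no fill)
  => FAILS_AT (role, R1)
the rest of the Session diff is inert for this question:
  added field id to record Session: required int32, tag 1, default 5 (in v2 it sits last) -> schema-level compatibility only; this Session value's decode is unchanged
  field age in record Session: type int32 changed to int64 -> schema-level compatibility only; this Session value's decode is unchanged
  added field retries to record Session: required int64, tag 29, default 0 (in v2 it sits immediately before age) -> schema-level compatibility only; this Session value's decode is unchanged

decoded: FAILS_AT (role, R1)


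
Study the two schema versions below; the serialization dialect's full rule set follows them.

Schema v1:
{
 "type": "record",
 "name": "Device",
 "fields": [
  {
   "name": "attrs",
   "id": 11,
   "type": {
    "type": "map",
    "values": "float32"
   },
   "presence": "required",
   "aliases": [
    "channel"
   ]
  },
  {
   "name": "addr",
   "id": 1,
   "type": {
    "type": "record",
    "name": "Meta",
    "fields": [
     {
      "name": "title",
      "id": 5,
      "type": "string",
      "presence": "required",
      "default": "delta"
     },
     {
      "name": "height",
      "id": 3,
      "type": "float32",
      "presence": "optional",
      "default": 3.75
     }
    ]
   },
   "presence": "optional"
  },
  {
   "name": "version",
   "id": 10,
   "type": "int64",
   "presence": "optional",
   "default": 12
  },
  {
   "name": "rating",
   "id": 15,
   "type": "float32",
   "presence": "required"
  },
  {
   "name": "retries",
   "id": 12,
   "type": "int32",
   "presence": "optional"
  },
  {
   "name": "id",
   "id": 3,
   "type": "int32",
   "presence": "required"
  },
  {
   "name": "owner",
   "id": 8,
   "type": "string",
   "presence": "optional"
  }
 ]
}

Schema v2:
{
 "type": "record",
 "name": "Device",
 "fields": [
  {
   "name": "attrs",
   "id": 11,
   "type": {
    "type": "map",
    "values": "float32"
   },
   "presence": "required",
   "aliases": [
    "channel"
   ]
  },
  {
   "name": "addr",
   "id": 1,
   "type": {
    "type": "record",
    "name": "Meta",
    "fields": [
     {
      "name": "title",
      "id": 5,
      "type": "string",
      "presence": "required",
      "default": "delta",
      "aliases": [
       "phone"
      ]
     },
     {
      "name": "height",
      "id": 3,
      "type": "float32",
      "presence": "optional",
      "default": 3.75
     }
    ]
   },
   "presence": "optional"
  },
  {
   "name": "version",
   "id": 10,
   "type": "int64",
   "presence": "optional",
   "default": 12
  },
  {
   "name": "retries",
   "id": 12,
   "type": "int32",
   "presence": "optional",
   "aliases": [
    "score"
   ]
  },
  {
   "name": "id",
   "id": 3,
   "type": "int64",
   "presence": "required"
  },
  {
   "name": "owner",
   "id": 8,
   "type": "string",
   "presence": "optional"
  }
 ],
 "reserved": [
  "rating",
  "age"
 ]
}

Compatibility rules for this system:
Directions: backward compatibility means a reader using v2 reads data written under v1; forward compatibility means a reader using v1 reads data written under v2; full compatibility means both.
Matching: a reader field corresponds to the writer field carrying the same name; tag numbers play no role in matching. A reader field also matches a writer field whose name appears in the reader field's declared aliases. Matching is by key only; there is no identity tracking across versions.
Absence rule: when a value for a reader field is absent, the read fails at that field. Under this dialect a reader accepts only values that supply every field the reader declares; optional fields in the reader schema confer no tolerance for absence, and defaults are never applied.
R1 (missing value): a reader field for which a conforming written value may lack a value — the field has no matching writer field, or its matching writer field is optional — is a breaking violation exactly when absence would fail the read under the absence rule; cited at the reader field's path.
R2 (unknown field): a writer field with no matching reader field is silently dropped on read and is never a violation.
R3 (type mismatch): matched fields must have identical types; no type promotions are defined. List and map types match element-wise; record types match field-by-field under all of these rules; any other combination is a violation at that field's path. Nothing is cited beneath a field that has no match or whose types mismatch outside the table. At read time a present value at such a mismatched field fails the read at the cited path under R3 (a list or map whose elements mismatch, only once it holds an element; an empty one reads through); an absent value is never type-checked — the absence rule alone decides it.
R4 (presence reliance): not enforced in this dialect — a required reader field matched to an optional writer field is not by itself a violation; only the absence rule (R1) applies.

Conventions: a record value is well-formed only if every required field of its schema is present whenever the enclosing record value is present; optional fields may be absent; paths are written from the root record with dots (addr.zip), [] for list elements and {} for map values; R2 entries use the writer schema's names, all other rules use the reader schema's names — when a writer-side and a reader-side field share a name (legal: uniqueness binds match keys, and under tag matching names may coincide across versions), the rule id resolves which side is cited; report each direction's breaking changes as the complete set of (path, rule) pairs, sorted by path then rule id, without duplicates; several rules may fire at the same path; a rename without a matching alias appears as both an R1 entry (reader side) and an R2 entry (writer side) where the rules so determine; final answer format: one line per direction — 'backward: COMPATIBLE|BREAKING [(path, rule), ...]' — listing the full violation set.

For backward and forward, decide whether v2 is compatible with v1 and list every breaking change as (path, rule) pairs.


in Device below, arrows point writer -> reader
backward pass over Device, reader schema v2, writer schema v1:
  attrs <- attrs (map<string, float32> -> map<string, float32>, writer required)
  addr <- addr (Meta -> Meta, writer optional)
  version <- version (int64 -> int64, writer optional)
  retries <- retries (int32 -> int32, writer optional)
  id <- id (int32 -> int64, writer required)
  owner <- owner (string -> string, writer optional)
  leftover writer field: rating
  addr.title <- addr.title (string -> string, writer required)
  addr.height <- addr.height (float32 -> float32, writer optional)
  R1 fires at addr
  R1 fires at addr.height
  R3 fires at id
  R1 fires at owner
  R1 fires at retries
  R1 fires at version
  => 6 violation(s): backward is BREAKING for Device
forward pass over Device, reader schema v1, writer schema v2:
  attrs <- attrs (map<string, float32> -> map<string, float32>, writer required)
  addr <- addr (Meta -> Meta, writer optional)
  version <- version (int64 -> int64, writer optional)
  rating: no writer-side match
  retries <- retries (int32 -> int32, writer optional)
  id <- id (int64 -> int32, writer required)
  owner <- owner (string -> string, writer optional)
  addr.title <- addr.title (string -> string, writer required)
  addr.height <- addr.height (float32 -> float32, writer optional)
  R1 fires at addr
  R1 fires at addr.height
  R3 fires at id
  R1 fires at owner
  R1 fires at rating
  R1 fires at retries
  R1 fires at version
  => 7 violation(s): forward is BREAKING for Device

backward: BREAKING [(addr, R1), (addr.height, R1), (id, R3), (owner, R1), (retries, R1), (version, R1)]; forward: BREAKING [(addr, R1), (addr.height, R1), (id, R3), (owner, R1), (rating, R1), (retries, R1), (version, R1)]


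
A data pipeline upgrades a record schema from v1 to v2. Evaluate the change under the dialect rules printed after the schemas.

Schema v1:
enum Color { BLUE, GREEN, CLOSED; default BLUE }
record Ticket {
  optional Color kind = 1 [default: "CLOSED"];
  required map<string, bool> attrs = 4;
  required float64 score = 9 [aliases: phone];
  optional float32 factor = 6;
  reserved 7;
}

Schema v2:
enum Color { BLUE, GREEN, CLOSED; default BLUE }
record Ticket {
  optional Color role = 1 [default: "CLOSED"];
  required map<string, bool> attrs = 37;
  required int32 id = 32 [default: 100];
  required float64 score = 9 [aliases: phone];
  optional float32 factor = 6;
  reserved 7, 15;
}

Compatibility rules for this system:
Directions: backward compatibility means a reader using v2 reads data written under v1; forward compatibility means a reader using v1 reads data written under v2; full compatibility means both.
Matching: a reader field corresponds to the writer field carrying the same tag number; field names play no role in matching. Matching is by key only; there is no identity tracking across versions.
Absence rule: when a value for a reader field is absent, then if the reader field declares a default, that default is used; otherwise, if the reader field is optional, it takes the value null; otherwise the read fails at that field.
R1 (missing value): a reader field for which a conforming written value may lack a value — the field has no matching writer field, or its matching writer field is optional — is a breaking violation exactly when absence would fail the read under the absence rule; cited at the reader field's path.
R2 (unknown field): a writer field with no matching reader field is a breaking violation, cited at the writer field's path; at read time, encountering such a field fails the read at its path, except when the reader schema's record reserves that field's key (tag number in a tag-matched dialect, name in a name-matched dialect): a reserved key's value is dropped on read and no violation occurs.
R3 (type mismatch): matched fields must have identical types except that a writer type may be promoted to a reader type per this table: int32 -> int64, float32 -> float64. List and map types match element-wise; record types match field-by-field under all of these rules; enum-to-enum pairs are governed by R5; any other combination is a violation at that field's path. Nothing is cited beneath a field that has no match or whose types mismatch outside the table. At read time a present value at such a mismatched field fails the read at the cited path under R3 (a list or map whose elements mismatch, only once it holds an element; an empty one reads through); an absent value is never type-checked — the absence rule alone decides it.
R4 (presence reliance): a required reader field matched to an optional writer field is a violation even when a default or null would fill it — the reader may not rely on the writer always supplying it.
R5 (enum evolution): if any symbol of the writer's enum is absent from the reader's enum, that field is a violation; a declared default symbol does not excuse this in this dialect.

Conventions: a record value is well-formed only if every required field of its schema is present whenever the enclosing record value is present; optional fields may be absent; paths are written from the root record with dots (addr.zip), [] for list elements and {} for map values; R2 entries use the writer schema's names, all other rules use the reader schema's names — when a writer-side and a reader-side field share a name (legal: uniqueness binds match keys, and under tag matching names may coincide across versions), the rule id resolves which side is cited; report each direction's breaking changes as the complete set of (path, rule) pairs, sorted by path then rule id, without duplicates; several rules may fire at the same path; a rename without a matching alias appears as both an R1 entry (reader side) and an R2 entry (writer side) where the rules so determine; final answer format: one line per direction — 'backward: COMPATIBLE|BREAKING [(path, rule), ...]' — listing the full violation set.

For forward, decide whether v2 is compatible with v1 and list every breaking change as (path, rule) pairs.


arrows below run writer -> reader for Ticket
forward for Ticket (reader v1, writer v2):
  kind <- role (Color -> Color, writer optional)
  attrs has no writer counterpart
  score <- score (float64 -> float64, writer required)
  factor <- factor (float32 -> float32, writer optional)
  attrs (writer side), unknown to reader
  id (writer side), unknown to reader
  R1 fires at attrs
  R2 fires at attrs
  R2 fires at id
  => forward verdict for Ticket: BREAKING, 3 violation(s)
checking off the Ticket differences that do not matter here:
  renamed field kind to role in record Ticket -> inert for the asked Ticket verdict: nothing fires

forward: BREAKING [(attrs, R1), (attrs, R2), (id, R2)]


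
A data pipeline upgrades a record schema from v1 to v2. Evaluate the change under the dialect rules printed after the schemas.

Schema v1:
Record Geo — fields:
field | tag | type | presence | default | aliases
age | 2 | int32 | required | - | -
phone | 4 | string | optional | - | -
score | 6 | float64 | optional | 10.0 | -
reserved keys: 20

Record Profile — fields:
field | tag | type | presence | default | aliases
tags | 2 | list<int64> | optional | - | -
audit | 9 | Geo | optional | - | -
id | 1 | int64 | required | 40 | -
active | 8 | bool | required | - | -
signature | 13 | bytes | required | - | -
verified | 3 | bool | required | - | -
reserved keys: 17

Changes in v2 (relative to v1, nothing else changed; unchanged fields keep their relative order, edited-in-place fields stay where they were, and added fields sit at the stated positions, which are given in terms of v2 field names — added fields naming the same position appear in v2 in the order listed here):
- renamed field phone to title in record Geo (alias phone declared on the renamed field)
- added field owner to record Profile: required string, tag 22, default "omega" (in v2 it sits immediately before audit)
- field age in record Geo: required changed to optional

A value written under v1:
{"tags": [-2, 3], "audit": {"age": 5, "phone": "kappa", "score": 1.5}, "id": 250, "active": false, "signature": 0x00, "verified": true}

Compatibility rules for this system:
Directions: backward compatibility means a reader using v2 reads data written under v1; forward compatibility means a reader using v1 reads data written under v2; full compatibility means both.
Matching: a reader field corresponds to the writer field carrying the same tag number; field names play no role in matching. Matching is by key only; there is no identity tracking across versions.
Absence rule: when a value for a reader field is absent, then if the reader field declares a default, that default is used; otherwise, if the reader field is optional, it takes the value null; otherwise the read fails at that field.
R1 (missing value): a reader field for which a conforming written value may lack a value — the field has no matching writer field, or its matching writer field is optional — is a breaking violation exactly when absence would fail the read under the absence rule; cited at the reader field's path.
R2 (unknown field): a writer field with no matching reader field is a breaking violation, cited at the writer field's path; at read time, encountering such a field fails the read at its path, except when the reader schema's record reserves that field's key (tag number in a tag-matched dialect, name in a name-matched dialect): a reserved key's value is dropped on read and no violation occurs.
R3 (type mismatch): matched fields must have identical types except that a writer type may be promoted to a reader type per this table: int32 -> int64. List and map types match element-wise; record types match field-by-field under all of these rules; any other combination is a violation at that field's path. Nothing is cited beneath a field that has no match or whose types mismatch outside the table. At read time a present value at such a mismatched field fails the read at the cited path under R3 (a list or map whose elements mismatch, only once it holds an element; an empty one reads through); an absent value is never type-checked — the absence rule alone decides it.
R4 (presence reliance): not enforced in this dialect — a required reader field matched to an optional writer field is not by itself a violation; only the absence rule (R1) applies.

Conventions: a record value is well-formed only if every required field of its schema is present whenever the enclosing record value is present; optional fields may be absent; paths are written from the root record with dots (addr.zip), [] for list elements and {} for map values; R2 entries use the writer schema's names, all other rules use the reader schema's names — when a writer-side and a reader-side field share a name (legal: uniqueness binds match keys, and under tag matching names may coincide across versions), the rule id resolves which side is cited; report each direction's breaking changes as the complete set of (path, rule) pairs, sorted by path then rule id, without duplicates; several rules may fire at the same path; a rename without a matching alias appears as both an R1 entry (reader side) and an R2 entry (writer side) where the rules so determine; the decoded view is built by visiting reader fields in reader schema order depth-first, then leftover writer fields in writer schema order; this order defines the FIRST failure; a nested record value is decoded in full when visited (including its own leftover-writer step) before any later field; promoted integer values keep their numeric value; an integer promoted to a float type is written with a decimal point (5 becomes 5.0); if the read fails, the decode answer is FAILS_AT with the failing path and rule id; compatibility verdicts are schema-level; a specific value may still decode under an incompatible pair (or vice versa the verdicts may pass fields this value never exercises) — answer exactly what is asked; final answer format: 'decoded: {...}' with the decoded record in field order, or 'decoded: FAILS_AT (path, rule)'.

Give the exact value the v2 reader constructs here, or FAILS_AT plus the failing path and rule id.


decoded: {"tags": [-2, 3], "owner": "omega", "audit": {"age": 5, "title": "kappa", "score": 1.5}, "id": 250, "active": false, "signature": 0x00, "verified": true}

arrows below run writer -> reader for Profile
decode walk for Profile under reader schema v2:
  tags := [-2, 3]
  owner := "omega" (absent -> default)
  audit.age := 5
  audit.title := "kappa" (from writer phone)
  audit.score := 1.5
  id := 250
  active := false
  signature := 0x00
  verified := true
  => decoded: {"tags": [-2, 3], "owner": "omega", "audit": {"age": 5, "title": "kappa", "score": 1.5}, "id": 250, "active": false, "signature": 0x00, "verified": true}
diffs on Profile not affecting the asked answer:
  field age in record Geo: required changed to optional -> matters for Profile compatibility verdicts, not for this value's decode
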